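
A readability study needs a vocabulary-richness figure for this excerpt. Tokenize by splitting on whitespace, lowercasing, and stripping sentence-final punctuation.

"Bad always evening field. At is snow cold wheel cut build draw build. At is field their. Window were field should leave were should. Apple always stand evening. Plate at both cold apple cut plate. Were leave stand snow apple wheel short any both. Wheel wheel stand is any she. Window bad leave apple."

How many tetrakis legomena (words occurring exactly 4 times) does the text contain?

2

Frequencies: wheel:4, apple:4, field:3, at:3, is:3, were:3, leave:3, stand:3, bad:2, always:2, evening:2, snow:2, cold:2, cut:2, build:2, window:2, should:2, plate:2, both:2, any:2, … (4 more, each freq 1)
Words with frequency 4: apple, wheel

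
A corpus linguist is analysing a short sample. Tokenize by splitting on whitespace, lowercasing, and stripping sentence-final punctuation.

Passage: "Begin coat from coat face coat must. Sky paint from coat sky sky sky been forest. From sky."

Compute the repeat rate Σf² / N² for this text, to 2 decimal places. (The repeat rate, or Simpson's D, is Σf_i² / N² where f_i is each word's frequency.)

0.17

Frequencies: sky:5, coat:4, from:3, begin:1, face:1, must:1, paint:1, been:1, forest:1
Σf² = 56; N² = 324
Repeat rate = 56 / 324 = 0.17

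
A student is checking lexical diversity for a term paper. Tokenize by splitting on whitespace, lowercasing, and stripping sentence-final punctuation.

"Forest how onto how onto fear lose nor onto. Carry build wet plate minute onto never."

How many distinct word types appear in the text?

12

Distinct types: {build, carry, fear, forest, how, lose, minute, never, nor, onto, plate, wet}
V = 12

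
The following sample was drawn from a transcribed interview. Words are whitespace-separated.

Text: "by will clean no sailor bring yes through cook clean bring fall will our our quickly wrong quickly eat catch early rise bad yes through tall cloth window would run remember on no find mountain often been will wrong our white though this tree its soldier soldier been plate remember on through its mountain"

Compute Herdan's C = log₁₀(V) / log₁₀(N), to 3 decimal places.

N = 54, V = 36.
log₁₀(V) = 1.556303, log₁₀(N) = 1.732394
C = 1.556303 / 1.732394 = 0.898

0.898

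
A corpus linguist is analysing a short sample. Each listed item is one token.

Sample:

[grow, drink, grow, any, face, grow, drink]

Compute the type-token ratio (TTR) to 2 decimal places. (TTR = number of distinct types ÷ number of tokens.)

0.57

N = 7 tokens, V = 4 types.
TTR = V / N = 4 / 7 = 0.57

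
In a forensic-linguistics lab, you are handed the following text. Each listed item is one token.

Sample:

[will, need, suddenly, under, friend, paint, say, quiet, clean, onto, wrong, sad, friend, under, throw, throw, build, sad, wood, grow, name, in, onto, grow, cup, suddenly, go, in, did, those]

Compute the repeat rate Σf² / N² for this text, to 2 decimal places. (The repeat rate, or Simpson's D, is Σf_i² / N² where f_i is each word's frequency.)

0.05

Frequencies: suddenly:2, under:2, friend:2, onto:2, sad:2, throw:2, grow:2, in:2, will:1, need:1, paint:1, say:1, quiet:1, clean:1, wrong:1, build:1, wood:1, name:1, cup:1, go:1, … (2 more, each freq 1)
Σf² = 46; N² = 900
Repeat rate = 46 / 900 = 0.05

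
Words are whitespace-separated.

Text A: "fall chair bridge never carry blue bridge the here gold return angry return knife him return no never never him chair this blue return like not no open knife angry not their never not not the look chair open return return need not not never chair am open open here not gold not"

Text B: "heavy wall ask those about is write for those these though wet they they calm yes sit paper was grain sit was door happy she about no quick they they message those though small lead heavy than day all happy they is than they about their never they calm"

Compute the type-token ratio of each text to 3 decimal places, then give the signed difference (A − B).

TTR(A) = 22/53 = 0.415
TTR(B) = 31/49 = 0.633
Difference = 0.415 − 0.633 = -0.218

-0.218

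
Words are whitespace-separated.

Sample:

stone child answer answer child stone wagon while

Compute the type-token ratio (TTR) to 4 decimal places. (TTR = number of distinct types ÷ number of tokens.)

0.6250

N = 8 tokens, V = 5 types.
TTR = V / N = 5 / 8 = 0.6250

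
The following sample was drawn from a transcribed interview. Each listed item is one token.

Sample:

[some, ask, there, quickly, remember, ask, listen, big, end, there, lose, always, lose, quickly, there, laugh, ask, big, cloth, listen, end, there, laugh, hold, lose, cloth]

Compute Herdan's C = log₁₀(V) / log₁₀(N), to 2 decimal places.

N = 26, V = 13.
log₁₀(V) = 1.113943, log₁₀(N) = 1.414973
C = 1.113943 / 1.414973 = 0.79

0.79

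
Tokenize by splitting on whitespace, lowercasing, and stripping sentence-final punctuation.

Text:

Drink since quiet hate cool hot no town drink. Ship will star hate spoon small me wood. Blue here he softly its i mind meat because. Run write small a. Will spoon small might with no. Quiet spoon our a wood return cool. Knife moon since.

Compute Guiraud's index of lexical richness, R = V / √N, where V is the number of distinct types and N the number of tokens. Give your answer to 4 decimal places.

4.8656

N = 46, V = 33.
√N = 6.782330
R = 33 / 6.782330 = 4.8656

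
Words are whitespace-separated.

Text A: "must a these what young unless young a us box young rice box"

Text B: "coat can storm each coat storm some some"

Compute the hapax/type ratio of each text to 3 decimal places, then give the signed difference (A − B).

A: hapax=6, V=9, ratio=0.667
B: hapax=2, V=5, ratio=0.400
Difference = 0.667 − 0.400 = 0.267

0.267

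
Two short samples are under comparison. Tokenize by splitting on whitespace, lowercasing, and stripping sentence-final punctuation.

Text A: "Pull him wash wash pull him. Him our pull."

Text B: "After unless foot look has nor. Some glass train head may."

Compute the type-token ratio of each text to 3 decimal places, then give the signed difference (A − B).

TTR(A) = 4/9 = 0.444
TTR(B) = 11/11 = 1.000
Difference = 0.444 − 1.000 = -0.556

-0.556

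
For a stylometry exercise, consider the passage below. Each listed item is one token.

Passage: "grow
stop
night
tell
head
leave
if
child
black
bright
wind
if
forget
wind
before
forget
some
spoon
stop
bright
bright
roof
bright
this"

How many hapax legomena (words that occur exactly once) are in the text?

Frequencies: bright:4, stop:2, if:2, wind:2, forget:2, grow:1, night:1, tell:1, head:1, leave:1, child:1, black:1, before:1, some:1, spoon:1, roof:1, this:1
Hapax (freq=1): before, black, child, grow, head, leave, night, roof, some, spoon, tell, this

12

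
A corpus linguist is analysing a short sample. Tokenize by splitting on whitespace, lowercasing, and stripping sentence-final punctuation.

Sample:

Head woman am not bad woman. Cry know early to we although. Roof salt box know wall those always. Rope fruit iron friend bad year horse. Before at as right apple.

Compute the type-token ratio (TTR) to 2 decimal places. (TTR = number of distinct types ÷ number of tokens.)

0.90

N = 31 tokens, V = 28 types.
TTR = V / N = 28 / 31 = 0.90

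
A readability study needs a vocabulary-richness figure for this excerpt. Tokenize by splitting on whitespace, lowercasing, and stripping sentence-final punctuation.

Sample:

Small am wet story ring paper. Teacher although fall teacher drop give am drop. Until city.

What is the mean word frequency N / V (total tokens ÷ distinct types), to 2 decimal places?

N = 16 tokens, V = 13 types.
Mean frequency = N / V = 16 / 13 = 1.23

1.23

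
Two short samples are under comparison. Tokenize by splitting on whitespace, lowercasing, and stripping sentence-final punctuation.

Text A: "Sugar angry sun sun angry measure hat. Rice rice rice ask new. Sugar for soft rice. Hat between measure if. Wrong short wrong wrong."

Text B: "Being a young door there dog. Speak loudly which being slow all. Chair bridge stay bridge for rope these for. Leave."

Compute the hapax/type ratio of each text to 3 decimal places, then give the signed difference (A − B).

A: hapax=7, V=14, ratio=0.500
B: hapax=15, V=18, ratio=0.833
Difference = 0.500 − 0.833 = -0.333

-0.333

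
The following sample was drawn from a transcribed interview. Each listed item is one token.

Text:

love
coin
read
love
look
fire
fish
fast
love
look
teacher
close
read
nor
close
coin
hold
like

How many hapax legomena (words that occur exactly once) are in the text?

7

Frequencies: love:3, coin:2, read:2, look:2, close:2, fire:1, fish:1, fast:1, teacher:1, nor:1, hold:1, like:1
Hapax (freq=1): fast, fire, fish, hold, like, nor, teacher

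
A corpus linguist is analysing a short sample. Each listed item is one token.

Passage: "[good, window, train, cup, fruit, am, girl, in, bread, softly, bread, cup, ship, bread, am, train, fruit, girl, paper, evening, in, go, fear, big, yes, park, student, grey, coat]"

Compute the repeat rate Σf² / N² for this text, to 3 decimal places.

0.056

Frequencies: bread:3, train:2, cup:2, fruit:2, am:2, girl:2, in:2, good:1, window:1, softly:1, ship:1, paper:1, evening:1, go:1, fear:1, big:1, yes:1, park:1, student:1, grey:1, … (1 more, each freq 1)
Σf² = 47; N² = 841
Repeat rate = 47 / 841 = 0.056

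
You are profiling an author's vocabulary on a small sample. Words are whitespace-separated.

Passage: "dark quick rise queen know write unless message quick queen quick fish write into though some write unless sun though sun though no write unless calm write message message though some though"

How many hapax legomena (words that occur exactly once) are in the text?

Frequencies: write:5, though:5, quick:3, unless:3, message:3, queen:2, some:2, sun:2, dark:1, rise:1, know:1, fish:1, into:1, no:1, calm:1
Hapax (freq=1): calm, dark, fish, into, know, no, rise

7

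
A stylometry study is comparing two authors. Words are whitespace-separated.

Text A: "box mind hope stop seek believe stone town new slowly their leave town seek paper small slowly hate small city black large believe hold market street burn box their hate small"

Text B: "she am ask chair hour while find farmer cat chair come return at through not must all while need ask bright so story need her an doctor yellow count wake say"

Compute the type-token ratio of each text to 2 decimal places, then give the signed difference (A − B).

TTR(A) = 22/31 = 0.71
TTR(B) = 27/31 = 0.87
Difference = 0.71 − 0.87 = -0.16

-0.16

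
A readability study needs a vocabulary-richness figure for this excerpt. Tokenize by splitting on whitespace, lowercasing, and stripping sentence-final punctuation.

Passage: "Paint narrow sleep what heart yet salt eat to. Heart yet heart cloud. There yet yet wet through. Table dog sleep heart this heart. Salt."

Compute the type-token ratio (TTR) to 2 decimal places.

N = 25 tokens, V = 16 types.
TTR = V / N = 16 / 25 = 0.64

0.64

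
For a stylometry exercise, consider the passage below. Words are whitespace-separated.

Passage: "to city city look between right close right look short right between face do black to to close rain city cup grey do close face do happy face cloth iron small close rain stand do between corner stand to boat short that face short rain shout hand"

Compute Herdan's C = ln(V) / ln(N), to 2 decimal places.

N = 47, V = 23.
ln(V) = 3.135494, ln(N) = 3.850148
C = 3.135494 / 3.850148 = 0.81

0.81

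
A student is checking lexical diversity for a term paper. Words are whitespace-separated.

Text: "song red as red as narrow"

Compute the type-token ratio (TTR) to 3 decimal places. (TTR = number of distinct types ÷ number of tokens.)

0.667

N = 6 tokens, V = 4 types.
TTR = V / N = 4 / 6 = 0.667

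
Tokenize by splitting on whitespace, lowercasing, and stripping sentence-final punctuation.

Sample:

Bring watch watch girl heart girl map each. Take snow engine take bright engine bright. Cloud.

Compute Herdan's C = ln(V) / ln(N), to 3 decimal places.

0.865

N = 16, V = 11.
ln(V) = 2.397895, ln(N) = 2.772589
C = 2.397895 / 2.772589 = 0.865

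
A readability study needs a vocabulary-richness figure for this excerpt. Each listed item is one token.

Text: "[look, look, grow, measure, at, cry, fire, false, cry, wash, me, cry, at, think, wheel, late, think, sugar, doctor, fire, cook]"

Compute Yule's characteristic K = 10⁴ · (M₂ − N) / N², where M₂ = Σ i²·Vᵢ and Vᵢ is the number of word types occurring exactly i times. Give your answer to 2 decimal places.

Frequencies: cry:3, look:2, at:2, fire:2, think:2, grow:1, measure:1, false:1, wash:1, me:1, wheel:1, late:1, sugar:1, doctor:1, cook:1
N = 21. Frequency spectrum: V_1=10, V_2=4, V_3=1
M₂ = 1²·10 + 2²·4 + 3²·1 = 35
K = 10000 × (35 − 21) / 21² = 317.46

317.46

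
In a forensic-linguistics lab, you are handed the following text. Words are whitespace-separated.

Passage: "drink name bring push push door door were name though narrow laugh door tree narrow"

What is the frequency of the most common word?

Frequencies: door:3, name:2, push:2, narrow:2, drink:1, bring:1, were:1, though:1, laugh:1, tree:1
Most common: 'door' with frequency 3.

3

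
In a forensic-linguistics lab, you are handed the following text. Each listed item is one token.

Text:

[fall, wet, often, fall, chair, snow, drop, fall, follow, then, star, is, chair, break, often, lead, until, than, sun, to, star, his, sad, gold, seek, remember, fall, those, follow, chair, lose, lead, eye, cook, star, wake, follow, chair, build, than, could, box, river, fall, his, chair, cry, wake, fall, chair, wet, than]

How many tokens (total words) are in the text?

Tokens: fall, wet, often, fall, chair, snow, drop, fall, follow, then, star, is, chair, break, often, lead, until, than, sun, to, star, his, sad, gold, seek, remember, fall, those, follow, chair, lose, lead, eye, cook, star, wake, follow, chair, build, than, could, box, river, fall, his, chair, cry, wake, fall, chair, wet, than
N = 52

52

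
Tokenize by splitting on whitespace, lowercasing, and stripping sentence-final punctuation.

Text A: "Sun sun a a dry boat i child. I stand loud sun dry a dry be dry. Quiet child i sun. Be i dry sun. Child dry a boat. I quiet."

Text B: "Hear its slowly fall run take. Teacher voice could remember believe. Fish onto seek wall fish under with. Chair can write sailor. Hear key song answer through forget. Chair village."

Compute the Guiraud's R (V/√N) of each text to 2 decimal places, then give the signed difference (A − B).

A: V=10, N=31, R=1.80
B: V=27, N=30, R=4.93
Difference = 1.80 − 4.93 = -3.13

-3.13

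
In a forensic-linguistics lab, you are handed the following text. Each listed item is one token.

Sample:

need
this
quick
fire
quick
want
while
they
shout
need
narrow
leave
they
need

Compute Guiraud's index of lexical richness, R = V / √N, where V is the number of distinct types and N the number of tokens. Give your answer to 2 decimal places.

N = 14, V = 10.
√N = 3.741657
R = 10 / 3.741657 = 2.67

2.67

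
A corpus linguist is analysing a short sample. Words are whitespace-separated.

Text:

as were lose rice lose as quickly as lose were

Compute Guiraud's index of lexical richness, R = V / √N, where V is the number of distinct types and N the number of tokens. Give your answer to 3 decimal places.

N = 10, V = 5.
√N = 3.162278
R = 5 / 3.162278 = 1.581

1.581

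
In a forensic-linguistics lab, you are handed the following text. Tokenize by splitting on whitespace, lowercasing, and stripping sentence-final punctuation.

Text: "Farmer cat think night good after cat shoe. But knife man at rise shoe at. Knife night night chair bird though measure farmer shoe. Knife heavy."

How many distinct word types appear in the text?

17

Distinct types: {after, at, bird, but, cat, chair, farmer, good, heavy, knife, man, measure, night, rise, shoe, think, though}
V = 17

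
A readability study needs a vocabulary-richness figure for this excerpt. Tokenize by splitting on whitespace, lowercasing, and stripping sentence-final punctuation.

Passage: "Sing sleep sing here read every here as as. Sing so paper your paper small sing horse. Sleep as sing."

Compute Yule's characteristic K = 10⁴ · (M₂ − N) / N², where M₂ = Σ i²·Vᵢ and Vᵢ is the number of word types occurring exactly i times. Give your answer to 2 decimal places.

Frequencies: sing:5, as:3, sleep:2, here:2, paper:2, read:1, every:1, so:1, your:1, small:1, horse:1
N = 20. Frequency spectrum: V_1=6, V_2=3, V_3=1, V_5=1
M₂ = 1²·6 + 2²·3 + 3²·1 + 5²·1 = 52
K = 10000 × (52 − 20) / 20² = 800.00

800.00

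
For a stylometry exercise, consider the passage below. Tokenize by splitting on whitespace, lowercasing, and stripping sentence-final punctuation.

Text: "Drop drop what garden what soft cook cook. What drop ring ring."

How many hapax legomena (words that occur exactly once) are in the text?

2

Frequencies: drop:3, what:3, cook:2, ring:2, garden:1, soft:1
Hapax (freq=1): garden, soft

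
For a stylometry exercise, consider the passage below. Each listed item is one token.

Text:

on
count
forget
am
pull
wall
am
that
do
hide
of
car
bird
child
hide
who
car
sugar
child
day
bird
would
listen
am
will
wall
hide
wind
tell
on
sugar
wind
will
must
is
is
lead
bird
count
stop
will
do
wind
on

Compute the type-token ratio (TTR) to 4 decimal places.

0.5682

N = 44 tokens, V = 25 types.
TTR = V / N = 25 / 44 = 0.5682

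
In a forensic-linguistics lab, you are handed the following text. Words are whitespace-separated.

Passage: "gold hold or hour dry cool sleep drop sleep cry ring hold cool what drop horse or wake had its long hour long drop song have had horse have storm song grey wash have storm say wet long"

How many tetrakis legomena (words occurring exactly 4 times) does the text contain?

0

Frequencies: drop:3, long:3, have:3, hold:2, or:2, hour:2, cool:2, sleep:2, horse:2, had:2, song:2, storm:2, gold:1, dry:1, cry:1, ring:1, what:1, wake:1, its:1, grey:1, … (3 more, each freq 1)
Words with frequency 4: (none)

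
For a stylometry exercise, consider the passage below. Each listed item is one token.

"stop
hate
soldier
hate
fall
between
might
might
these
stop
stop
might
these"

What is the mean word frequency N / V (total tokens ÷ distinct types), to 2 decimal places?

1.86

N = 13 tokens, V = 7 types.
Mean frequency = N / V = 13 / 7 = 1.86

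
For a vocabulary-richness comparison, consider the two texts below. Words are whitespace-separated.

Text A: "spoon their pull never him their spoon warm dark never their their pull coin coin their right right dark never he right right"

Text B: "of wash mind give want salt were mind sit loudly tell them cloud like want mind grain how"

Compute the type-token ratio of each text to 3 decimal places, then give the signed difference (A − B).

-0.398

TTR(A) = 10/23 = 0.435
TTR(B) = 15/18 = 0.833
Difference = 0.435 − 0.833 = -0.398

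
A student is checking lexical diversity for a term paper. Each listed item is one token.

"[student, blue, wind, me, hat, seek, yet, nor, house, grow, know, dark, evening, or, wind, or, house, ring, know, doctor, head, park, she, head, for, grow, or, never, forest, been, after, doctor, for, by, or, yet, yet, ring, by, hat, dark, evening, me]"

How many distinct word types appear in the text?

25

Distinct types: {after, been, blue, by, dark, doctor, evening, for, forest, grow, hat, head, house, know, me, never, nor, or, park, ring, seek, she, student, wind, yet}
V = 25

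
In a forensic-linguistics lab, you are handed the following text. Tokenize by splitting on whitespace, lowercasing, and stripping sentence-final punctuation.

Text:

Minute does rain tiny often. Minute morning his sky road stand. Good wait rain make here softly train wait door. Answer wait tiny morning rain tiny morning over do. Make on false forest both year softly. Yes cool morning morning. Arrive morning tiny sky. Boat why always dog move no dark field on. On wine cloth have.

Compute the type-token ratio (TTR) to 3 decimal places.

N = 57 tokens, V = 39 types.
TTR = V / N = 39 / 57 = 0.684

0.684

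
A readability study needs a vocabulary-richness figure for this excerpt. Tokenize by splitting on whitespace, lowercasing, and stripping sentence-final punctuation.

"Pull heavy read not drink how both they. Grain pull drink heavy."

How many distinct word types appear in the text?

9

Distinct types: {both, drink, grain, heavy, how, not, pull, read, they}
V = 9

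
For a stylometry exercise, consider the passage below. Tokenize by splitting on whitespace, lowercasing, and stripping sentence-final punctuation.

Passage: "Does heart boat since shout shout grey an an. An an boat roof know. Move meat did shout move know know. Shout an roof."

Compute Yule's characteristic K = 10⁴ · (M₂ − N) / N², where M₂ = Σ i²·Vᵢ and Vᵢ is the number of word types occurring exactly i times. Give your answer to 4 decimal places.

Frequencies: an:5, shout:4, know:3, boat:2, roof:2, move:2, does:1, heart:1, since:1, grey:1, meat:1, did:1
N = 24. Frequency spectrum: V_1=6, V_2=3, V_3=1, V_4=1, V_5=1
M₂ = 1²·6 + 2²·3 + 3²·1 + 4²·1 + 5²·1 = 68
K = 10000 × (68 − 24) / 24² = 763.8889

763.8889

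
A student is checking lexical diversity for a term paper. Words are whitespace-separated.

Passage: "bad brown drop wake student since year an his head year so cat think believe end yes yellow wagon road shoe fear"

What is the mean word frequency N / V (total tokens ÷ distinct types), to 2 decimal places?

1.05

N = 22 tokens, V = 21 types.
Mean frequency = N / V = 22 / 21 = 1.05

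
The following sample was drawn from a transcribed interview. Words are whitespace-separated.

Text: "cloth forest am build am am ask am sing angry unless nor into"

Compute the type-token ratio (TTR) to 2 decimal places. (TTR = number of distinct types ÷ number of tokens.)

0.77

N = 13 tokens, V = 10 types.
TTR = V / N = 10 / 13 = 0.77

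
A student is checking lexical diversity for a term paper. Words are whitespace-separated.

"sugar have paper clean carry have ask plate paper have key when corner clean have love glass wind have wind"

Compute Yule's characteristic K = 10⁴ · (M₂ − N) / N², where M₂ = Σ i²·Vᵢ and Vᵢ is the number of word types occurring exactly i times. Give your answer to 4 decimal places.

Frequencies: have:5, paper:2, clean:2, wind:2, sugar:1, carry:1, ask:1, plate:1, key:1, when:1, corner:1, love:1, glass:1
N = 20. Frequency spectrum: V_1=9, V_2=3, V_5=1
M₂ = 1²·9 + 2²·3 + 5²·1 = 46
K = 10000 × (46 − 20) / 20² = 650.0000

650.0000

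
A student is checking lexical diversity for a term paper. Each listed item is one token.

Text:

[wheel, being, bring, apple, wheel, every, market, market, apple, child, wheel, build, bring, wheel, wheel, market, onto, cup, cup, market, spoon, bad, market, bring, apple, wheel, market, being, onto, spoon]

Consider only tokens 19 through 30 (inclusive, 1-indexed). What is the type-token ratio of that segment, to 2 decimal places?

Segment tokens 19–30: cup, market, spoon, bad, market, bring, apple, wheel, market, being, onto, spoon
Segment N = 12, segment V = 9.
TTR = 9 / 12 = 0.75

0.75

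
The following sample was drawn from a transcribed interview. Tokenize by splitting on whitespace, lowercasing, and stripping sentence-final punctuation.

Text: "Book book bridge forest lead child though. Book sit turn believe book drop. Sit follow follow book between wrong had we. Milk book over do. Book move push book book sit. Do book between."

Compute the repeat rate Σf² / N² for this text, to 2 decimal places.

Frequencies: book:10, sit:3, follow:2, between:2, do:2, bridge:1, forest:1, lead:1, child:1, though:1, turn:1, believe:1, drop:1, wrong:1, had:1, we:1, milk:1, over:1, move:1, push:1
Σf² = 136; N² = 1156
Repeat rate = 136 / 1156 = 0.12

0.12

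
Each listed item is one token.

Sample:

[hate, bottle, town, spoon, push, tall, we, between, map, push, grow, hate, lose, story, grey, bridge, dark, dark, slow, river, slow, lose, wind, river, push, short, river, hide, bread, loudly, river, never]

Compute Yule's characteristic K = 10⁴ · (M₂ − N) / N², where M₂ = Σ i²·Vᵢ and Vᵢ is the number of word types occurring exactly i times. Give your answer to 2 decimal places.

253.91

Frequencies: river:4, push:3, hate:2, lose:2, dark:2, slow:2, bottle:1, town:1, spoon:1, tall:1, we:1, between:1, map:1, grow:1, story:1, grey:1, bridge:1, wind:1, short:1, hide:1, … (3 more, each freq 1)
N = 32. Frequency spectrum: V_1=17, V_2=4, V_3=1, V_4=1
M₂ = 1²·17 + 2²·4 + 3²·1 + 4²·1 = 58
K = 10000 × (58 − 32) / 32² = 253.91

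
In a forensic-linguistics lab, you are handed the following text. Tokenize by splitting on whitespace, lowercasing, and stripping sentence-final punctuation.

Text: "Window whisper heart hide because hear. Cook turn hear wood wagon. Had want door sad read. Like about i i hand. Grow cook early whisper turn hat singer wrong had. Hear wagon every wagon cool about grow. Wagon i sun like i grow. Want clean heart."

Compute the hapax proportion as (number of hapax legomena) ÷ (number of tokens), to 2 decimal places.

Frequencies: wagon:4, i:4, hear:3, grow:3, whisper:2, heart:2, cook:2, turn:2, had:2, want:2, like:2, about:2, window:1, hide:1, because:1, wood:1, door:1, sad:1, read:1, hand:1, … (8 more, each freq 1)
Hapax count = 16; token count = 46.
Ratio = 16 / 46 = 0.35

0.35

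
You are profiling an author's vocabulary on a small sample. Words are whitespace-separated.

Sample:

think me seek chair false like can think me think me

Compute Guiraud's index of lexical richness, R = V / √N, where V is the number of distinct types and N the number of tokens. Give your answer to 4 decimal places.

2.1106

N = 11, V = 7.
√N = 3.316625
R = 7 / 3.316625 = 2.1106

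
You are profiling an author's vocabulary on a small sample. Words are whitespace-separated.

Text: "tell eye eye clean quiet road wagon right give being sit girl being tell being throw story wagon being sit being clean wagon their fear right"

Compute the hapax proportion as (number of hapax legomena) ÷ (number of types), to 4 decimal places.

0.5333

Frequencies: being:5, wagon:3, tell:2, eye:2, clean:2, right:2, sit:2, quiet:1, road:1, give:1, girl:1, throw:1, story:1, their:1, fear:1
Hapax count = 8; type count = 15.
Ratio = 8 / 15 = 0.5333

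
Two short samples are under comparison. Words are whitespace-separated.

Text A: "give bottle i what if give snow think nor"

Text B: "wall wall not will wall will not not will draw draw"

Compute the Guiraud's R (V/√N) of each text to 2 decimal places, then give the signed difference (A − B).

1.46

A: V=8, N=9, R=2.67
B: V=4, N=11, R=1.21
Difference = 2.67 − 1.21 = 1.46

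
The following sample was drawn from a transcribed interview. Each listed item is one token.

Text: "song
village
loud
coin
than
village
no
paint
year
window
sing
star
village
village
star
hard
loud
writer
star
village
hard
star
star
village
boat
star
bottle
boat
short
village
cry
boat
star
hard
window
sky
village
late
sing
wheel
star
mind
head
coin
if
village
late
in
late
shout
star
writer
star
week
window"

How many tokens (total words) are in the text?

Tokens: song, village, loud, coin, than, village, no, paint, year, window, sing, star, village, village, star, hard, loud, writer, star, village, hard, star, star, village, boat, star, bottle, boat, short, village, cry, boat, star, hard, window, sky, village, late, sing, wheel, star, mind, head, coin, if, village, late, in, late, shout, star, writer, star, week, window
N = 55

55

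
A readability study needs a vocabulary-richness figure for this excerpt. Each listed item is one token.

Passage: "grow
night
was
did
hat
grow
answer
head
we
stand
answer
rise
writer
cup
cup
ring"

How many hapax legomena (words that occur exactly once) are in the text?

Frequencies: grow:2, answer:2, cup:2, night:1, was:1, did:1, hat:1, head:1, we:1, stand:1, rise:1, writer:1, ring:1
Hapax (freq=1): did, hat, head, night, ring, rise, stand, was, we, writer

10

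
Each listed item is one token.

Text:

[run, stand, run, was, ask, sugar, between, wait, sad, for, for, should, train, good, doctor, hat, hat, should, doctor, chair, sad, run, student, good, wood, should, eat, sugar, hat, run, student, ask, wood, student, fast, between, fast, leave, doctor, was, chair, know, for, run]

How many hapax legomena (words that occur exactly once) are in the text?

6

Frequencies: run:5, for:3, should:3, doctor:3, hat:3, student:3, was:2, ask:2, sugar:2, between:2, sad:2, good:2, chair:2, wood:2, fast:2, stand:1, wait:1, train:1, eat:1, leave:1, … (1 more, each freq 1)
Hapax (freq=1): eat, know, leave, stand, train, wait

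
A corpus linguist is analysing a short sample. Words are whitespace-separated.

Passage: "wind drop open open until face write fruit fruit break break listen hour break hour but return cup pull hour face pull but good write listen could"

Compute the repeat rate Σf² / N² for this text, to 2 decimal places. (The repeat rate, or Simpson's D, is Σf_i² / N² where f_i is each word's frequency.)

0.07

Frequencies: break:3, hour:3, open:2, face:2, write:2, fruit:2, listen:2, but:2, pull:2, wind:1, drop:1, until:1, return:1, cup:1, good:1, could:1
Σf² = 53; N² = 729
Repeat rate = 53 / 729 = 0.07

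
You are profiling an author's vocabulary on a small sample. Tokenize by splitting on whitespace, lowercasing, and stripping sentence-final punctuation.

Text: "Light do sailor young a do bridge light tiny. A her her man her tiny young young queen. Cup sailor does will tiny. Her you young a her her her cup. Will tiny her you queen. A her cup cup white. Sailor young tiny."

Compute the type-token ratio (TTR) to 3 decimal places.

0.341

N = 44 tokens, V = 15 types.
TTR = V / N = 15 / 44 = 0.341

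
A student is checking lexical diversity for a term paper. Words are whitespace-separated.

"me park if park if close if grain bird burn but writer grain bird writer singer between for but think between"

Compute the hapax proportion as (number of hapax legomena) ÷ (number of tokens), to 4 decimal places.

Frequencies: if:3, park:2, grain:2, bird:2, but:2, writer:2, between:2, me:1, close:1, burn:1, singer:1, for:1, think:1
Hapax count = 6; token count = 21.
Ratio = 6 / 21 = 0.2857

0.2857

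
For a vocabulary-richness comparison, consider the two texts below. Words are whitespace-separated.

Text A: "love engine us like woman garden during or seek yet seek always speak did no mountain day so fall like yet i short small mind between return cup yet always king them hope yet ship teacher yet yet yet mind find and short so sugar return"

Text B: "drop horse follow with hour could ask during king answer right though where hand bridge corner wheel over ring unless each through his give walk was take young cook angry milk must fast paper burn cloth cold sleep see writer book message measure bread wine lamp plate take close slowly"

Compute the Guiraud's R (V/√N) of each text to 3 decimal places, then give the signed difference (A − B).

-2.064

A: V=33, N=46, R=4.866
B: V=49, N=50, R=6.930
Difference = 4.866 − 6.930 = -2.064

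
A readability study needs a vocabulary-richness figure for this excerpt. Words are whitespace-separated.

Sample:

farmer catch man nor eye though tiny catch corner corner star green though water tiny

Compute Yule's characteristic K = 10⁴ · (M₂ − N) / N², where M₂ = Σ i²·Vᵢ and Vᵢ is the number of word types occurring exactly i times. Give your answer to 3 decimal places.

Frequencies: catch:2, though:2, tiny:2, corner:2, farmer:1, man:1, nor:1, eye:1, star:1, green:1, water:1
N = 15. Frequency spectrum: V_1=7, V_2=4
M₂ = 1²·7 + 2²·4 = 23
K = 10000 × (23 − 15) / 15² = 355.556

355.556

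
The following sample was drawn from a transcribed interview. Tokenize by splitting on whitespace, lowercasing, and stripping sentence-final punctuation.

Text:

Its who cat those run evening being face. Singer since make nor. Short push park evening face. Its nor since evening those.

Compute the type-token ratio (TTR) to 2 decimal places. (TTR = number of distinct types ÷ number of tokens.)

0.68

N = 22 tokens, V = 15 types.
TTR = V / N = 15 / 22 = 0.68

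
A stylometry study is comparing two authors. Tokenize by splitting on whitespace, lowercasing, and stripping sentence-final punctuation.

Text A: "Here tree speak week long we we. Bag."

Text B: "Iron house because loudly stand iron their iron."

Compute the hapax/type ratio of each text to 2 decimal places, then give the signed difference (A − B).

A: hapax=6, V=7, ratio=0.86
B: hapax=5, V=6, ratio=0.83
Difference = 0.86 − 0.83 = 0.03

0.03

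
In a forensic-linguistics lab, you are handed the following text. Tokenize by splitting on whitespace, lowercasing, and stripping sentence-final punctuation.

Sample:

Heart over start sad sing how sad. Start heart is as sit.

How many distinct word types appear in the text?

Distinct types: {as, heart, how, is, over, sad, sing, sit, start}
V = 9

9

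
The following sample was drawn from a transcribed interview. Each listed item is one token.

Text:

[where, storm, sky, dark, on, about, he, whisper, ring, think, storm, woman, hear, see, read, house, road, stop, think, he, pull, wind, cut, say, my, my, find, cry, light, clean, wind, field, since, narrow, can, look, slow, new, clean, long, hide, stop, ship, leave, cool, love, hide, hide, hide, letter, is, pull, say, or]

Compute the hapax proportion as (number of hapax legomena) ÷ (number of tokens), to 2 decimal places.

0.59

Frequencies: hide:4, storm:2, he:2, think:2, stop:2, pull:2, wind:2, say:2, my:2, clean:2, where:1, sky:1, dark:1, on:1, about:1, whisper:1, ring:1, woman:1, hear:1, see:1, … (22 more, each freq 1)
Hapax count = 32; token count = 54.
Ratio = 32 / 54 = 0.59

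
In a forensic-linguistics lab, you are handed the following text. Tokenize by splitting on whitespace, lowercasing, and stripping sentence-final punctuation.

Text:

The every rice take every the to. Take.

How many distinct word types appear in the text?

5

Distinct types: {every, rice, take, the, to}
V = 5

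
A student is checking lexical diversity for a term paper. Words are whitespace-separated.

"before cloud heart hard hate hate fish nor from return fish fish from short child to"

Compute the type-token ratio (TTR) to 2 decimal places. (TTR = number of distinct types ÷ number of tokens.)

N = 16 tokens, V = 12 types.
TTR = V / N = 12 / 16 = 0.75

0.75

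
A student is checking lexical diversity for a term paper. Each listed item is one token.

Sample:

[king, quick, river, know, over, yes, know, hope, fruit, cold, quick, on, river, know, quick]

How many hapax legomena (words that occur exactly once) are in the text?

7

Frequencies: quick:3, know:3, river:2, king:1, over:1, yes:1, hope:1, fruit:1, cold:1, on:1
Hapax (freq=1): cold, fruit, hope, king, on, over, yes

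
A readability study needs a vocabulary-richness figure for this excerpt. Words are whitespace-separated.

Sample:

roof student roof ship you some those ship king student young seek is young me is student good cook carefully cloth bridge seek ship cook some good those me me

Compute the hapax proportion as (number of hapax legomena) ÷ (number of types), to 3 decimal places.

Frequencies: student:3, ship:3, me:3, roof:2, some:2, those:2, young:2, seek:2, is:2, good:2, cook:2, you:1, king:1, carefully:1, cloth:1, bridge:1
Hapax count = 5; type count = 16.
Ratio = 5 / 16 = 0.313

0.313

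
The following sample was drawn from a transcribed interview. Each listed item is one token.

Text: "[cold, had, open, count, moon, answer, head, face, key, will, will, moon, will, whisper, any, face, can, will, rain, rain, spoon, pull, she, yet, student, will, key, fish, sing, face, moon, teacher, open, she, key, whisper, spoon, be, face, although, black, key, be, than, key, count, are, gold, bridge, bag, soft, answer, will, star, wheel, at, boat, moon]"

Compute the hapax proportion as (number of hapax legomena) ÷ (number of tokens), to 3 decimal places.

Frequencies: will:6, key:5, moon:4, face:4, open:2, count:2, answer:2, whisper:2, rain:2, spoon:2, she:2, be:2, cold:1, had:1, head:1, any:1, can:1, pull:1, yet:1, student:1, … (15 more, each freq 1)
Hapax count = 23; token count = 58.
Ratio = 23 / 58 = 0.397

0.397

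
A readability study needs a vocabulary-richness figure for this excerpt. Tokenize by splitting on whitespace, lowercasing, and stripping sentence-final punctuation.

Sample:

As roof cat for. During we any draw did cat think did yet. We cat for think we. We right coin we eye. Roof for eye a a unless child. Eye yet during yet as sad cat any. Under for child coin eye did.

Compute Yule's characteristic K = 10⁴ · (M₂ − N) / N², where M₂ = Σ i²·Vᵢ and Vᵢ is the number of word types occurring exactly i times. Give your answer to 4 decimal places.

433.8843

Frequencies: we:5, cat:4, for:4, eye:4, did:3, yet:3, as:2, roof:2, during:2, any:2, think:2, coin:2, a:2, child:2, draw:1, right:1, unless:1, sad:1, under:1
N = 44. Frequency spectrum: V_1=5, V_2=8, V_3=2, V_4=3, V_5=1
M₂ = 1²·5 + 2²·8 + 3²·2 + 4²·3 + 5²·1 = 128
K = 10000 × (128 − 44) / 44² = 433.8843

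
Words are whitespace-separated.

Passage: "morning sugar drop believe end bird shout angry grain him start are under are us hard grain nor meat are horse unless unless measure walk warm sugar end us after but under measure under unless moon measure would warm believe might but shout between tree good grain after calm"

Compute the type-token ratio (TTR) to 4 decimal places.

N = 49 tokens, V = 31 types.
TTR = V / N = 31 / 49 = 0.6327

0.6327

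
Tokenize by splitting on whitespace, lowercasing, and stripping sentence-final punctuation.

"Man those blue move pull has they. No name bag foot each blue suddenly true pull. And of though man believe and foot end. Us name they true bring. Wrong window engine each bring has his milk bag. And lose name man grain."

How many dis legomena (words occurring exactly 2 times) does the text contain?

Frequencies: man:3, name:3, and:3, blue:2, pull:2, has:2, they:2, bag:2, foot:2, each:2, true:2, bring:2, those:1, move:1, no:1, suddenly:1, of:1, though:1, believe:1, end:1, … (8 more, each freq 1)
Words with frequency 2: bag, blue, bring, each, foot, has, pull, they, true

9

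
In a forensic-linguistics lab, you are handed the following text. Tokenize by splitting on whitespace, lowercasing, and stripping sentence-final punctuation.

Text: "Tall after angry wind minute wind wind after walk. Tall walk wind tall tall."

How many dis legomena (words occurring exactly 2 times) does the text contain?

Frequencies: tall:4, wind:4, after:2, walk:2, angry:1, minute:1
Words with frequency 2: after, walk

2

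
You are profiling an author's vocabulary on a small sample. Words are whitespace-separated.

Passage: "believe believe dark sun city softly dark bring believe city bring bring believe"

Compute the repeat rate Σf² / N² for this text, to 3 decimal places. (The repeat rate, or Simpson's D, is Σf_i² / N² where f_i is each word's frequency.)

Frequencies: believe:4, bring:3, dark:2, city:2, sun:1, softly:1
Σf² = 35; N² = 169
Repeat rate = 35 / 169 = 0.207

0.207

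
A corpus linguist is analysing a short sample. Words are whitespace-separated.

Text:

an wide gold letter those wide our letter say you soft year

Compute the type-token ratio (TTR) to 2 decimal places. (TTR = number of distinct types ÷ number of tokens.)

0.83

N = 12 tokens, V = 10 types.
TTR = V / N = 10 / 12 = 0.83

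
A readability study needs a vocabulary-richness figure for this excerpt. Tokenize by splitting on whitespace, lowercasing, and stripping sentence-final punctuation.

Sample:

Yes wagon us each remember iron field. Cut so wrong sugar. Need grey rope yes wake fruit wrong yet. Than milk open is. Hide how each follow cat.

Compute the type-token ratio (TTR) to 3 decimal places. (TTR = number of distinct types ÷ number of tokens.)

0.893

N = 28 tokens, V = 25 types.
TTR = V / N = 25 / 28 = 0.893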